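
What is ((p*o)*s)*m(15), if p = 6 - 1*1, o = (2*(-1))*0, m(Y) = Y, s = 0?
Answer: 0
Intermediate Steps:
o = 0 (o = -2*0 = 0)
p = 5 (p = 6 - 1 = 5)
((p*o)*s)*m(15) = ((5*0)*0)*15 = (0*0)*15 = 0*15 = 0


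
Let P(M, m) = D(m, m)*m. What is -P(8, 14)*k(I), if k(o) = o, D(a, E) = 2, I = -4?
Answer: 112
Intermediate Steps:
P(M, m) = 2*m
-P(8, 14)*k(I) = -2*14*(-4) = -28*(-4) = -1*(-112) = 112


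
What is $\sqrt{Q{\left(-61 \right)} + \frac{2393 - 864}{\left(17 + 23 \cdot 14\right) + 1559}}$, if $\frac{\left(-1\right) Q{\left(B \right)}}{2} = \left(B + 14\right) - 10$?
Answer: $\frac{\sqrt{413576098}}{1898} \approx 10.715$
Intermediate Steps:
$Q{\left(B \right)} = -8 - 2 B$ ($Q{\left(B \right)} = - 2 \left(\left(B + 14\right) - 10\right) = - 2 \left(\left(14 + B\right) - 10\right) = - 2 \left(4 + B\right) = -8 - 2 B$)
$\sqrt{Q{\left(-61 \right)} + \frac{2393 - 864}{\left(17 + 23 \cdot 14\right) + 1559}} = \sqrt{\left(-8 - -122\right) + \frac{2393 - 864}{\left(17 + 23 \cdot 14\right) + 1559}} = \sqrt{\left(-8 + 122\right) + \frac{1529}{\left(17 + 322\right) + 1559}} = \sqrt{114 + \frac{1529}{339 + 1559}} = \sqrt{114 + \frac{1529}{1898}} = \sqrt{\frac{217901}{1898}} = \frac{\sqrt{413576098}}{1898}$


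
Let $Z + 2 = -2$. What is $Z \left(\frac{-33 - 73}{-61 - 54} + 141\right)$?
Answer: $- \frac{65284}{115} \approx -567.69$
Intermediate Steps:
$Z = -4$ ($Z = -2 - 2 = -4$)
$Z \left(\frac{-33 - 73}{-61 - 54} + 141\right) = - 4 \left(\frac{-33 - 73}{-61 - 54} + 141\right) = - 4 \left(- \frac{106}{-115} + 141\right) = - 4 \left(\left(-106\right) \left(- \frac{1}{115}\right) + 141\right) = - 4 \left(\frac{106}{115} + 141\right) = \left(-4\right) \frac{16321}{115} = - \frac{65284}{115}$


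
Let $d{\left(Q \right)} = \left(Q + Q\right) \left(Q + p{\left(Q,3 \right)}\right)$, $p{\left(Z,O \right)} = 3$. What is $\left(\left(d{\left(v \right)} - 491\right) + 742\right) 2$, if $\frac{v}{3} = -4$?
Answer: $934$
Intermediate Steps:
$v = -12$ ($v = 3 \left(-4\right) = -12$)
$d{\left(Q \right)} = 2 Q \left(3 + Q\right)$ ($d{\left(Q \right)} = \left(Q + Q\right) \left(Q + 3\right) = 2 Q \left(3 + Q\right)$)
$\left(\left(d{\left(v \right)} - 491\right) + 742\right) 2 = \left(\left(2 \left(-12\right) \left(3 - 12\right) - 491\right) + 742\right) 2 = \left(\left(2 \left(-12\right) \left(-9\right) - 491\right) + 742\right) 2 = \left(\left(216 - 491\right) + 742\right) 2 = \left(-275 + 742\right) 2 = 467 \cdot 2 = 934$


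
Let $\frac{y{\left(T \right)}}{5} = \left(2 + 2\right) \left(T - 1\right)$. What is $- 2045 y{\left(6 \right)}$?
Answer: $-204500$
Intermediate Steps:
$y{\left(T \right)} = -20 + 20 T$ ($y{\left(T \right)} = 5 \left(2 + 2\right) \left(T - 1\right) = 5 \cdot 4 \left(-1 + T\right) = 5 \left(-4 + 4 T\right) = -20 + 20 T$)
$- 2045 y{\left(6 \right)} = - 2045 \left(-20 + 20 \cdot 6\right) = - 2045 \left(-20 + 120\right) = \left(-2045\right) 100 = -204500$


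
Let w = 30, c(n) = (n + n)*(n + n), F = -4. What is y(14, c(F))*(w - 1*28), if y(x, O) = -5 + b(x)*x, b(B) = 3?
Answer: 74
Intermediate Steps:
c(n) = 4*n² (c(n) = (2*n)*(2*n) = 4*n²)
y(x, O) = -5 + 3*x
y(14, c(F))*(w - 1*28) = (-5 + 3*14)*(30 - 1*28) = (-5 + 42)*(30 - 28) = 37*2 = 74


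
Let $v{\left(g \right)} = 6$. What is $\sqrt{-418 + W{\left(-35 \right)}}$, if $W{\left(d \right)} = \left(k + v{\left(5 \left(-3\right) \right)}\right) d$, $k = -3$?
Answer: $i \sqrt{523} \approx 22.869 i$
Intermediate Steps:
$W{\left(d \right)} = 3 d$ ($W{\left(d \right)} = \left(-3 + 6\right) d = 3 d$)
$\sqrt{-418 + W{\left(-35 \right)}} = \sqrt{-418 + 3 \left(-35\right)} = \sqrt{-418 - 105} = \sqrt{-523} = i \sqrt{523}$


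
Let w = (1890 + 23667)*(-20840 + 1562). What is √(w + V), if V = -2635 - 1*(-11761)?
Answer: 24*I*√855345 ≈ 22196.0*I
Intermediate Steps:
V = 9126 (V = -2635 + 11761 = 9126)
w = -492687846 (w = 25557*(-19278) = -492687846)
√(w + V) = √(-492687846 + 9126) = √(-492678720) = 24*I*√855345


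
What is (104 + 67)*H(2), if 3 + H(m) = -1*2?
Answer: -855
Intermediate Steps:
H(m) = -5 (H(m) = -3 - 1*2 = -3 - 2 = -5)
(104 + 67)*H(2) = (104 + 67)*(-5) = 171*(-5) = -855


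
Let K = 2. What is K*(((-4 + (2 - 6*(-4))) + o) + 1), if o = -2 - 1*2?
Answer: 38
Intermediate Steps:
o = -4 (o = -2 - 2 = -4)
K*(((-4 + (2 - 6*(-4))) + o) + 1) = 2*(((-4 + (2 - 6*(-4))) - 4) + 1) = 2*(((-4 + (2 - 1*(-24))) - 4) + 1) = 2*(((-4 + (2 + 24)) - 4) + 1) = 2*(((-4 + 26) - 4) + 1) = 2*((22 - 4) + 1) = 2*(18 + 1) = 2*19 = 38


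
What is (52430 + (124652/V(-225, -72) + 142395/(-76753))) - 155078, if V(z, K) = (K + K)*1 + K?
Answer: -427840808045/4144662 ≈ -1.0323e+5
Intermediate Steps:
V(z, K) = 3*K (V(z, K) = (2*K)*1 + K = 2*K + K = 3*K)
(52430 + (124652/V(-225, -72) + 142395/(-76753))) - 155078 = (52430 + (124652/((3*(-72))) + 142395/(-76753))) - 155078 = (52430 + (124652/(-216) + 142395*(-1/76753))) - 155078 = (52430 + (124652*(-1/216) - 142395/76753)) - 155078 = (52430 + (-31163/54 - 142395/76753)) - 155078 = (52430 - 2399543069/4144662) - 155078 = 214905085591/4144662 - 155078 = -427840808045/4144662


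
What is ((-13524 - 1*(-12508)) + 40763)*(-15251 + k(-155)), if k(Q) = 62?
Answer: -603717183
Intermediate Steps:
((-13524 - 1*(-12508)) + 40763)*(-15251 + k(-155)) = ((-13524 - 1*(-12508)) + 40763)*(-15251 + 62) = ((-13524 + 12508) + 40763)*(-15189) = (-1016 + 40763)*(-15189) = 39747*(-15189) = -603717183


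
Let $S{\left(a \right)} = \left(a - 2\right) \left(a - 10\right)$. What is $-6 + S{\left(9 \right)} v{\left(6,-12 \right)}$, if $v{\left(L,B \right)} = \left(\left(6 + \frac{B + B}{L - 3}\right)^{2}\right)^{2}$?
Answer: $-118$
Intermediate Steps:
$S{\left(a \right)} = \left(-10 + a\right) \left(-2 + a\right)$ ($S{\left(a \right)} = \left(-2 + a\right) \left(-10 + a\right) = \left(-10 + a\right) \left(-2 + a\right)$)
$v{\left(L,B \right)} = \left(6 + \frac{2 B}{-3 + L}\right)^{4}$ ($v{\left(L,B \right)} = \left(\left(6 + \frac{2 B}{-3 + L}\right)^{2}\right)^{2} = \left(6 + \frac{2 B}{-3 + L}\right)^{4}$)
$-6 + S{\left(9 \right)} v{\left(6,-12 \right)} = -6 + \left(20 + 9^{2} - 108\right) \frac{16 \left(-9 - 12 + 3 \cdot 6\right)^{4}}{\left(-3 + 6\right)^{4}} = -6 + \left(20 + 81 - 108\right) \frac{16 \left(-9 - 12 + 18\right)^{4}}{81} = -6 - 7 \cdot 16 \cdot \frac{1}{81} \left(-3\right)^{4} = -6 - 7 \cdot 16 \cdot \frac{1}{81} \cdot 81 = -6 - 112 = -118$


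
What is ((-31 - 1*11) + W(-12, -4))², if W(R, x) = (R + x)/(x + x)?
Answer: 1600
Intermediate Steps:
W(R, x) = (R + x)/(2*x) (W(R, x) = (R + x)/((2*x)) = (R + x)*(1/(2*x)) = (R + x)/(2*x))
((-31 - 1*11) + W(-12, -4))² = ((-31 - 1*11) + (½)*(-12 - 4)/(-4))² = ((-31 - 11) + (½)*(-¼)*(-16))² = (-42 + 2)² = (-40)² = 1600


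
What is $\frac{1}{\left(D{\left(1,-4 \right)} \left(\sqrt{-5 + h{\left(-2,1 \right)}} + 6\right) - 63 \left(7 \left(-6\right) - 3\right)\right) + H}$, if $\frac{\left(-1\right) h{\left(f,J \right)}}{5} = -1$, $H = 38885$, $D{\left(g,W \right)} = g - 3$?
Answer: $\frac{1}{41708} \approx 2.3976 \cdot 10^{-5}$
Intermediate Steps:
$D{\left(g,W \right)} = -3 + g$ ($D{\left(g,W \right)} = g - 3 = -3 + g$)
$h{\left(f,J \right)} = 5$ ($h{\left(f,J \right)} = \left(-5\right) \left(-1\right) = 5$)
$\frac{1}{\left(D{\left(1,-4 \right)} \left(\sqrt{-5 + h{\left(-2,1 \right)}} + 6\right) - 63 \left(7 \left(-6\right) - 3\right)\right) + H} = \frac{1}{\left(\left(-3 + 1\right) \left(\sqrt{-5 + 5} + 6\right) - 63 \left(7 \left(-6\right) - 3\right)\right) + 38885} = \frac{1}{\left(- 2 \left(\sqrt{0} + 6\right) - 63 \left(-42 - 3\right)\right) + 38885} = \frac{1}{\left(- 2 \left(0 + 6\right) - -2835\right) + 38885} = \frac{1}{\left(\left(-2\right) 6 + 2835\right) + 38885} = \frac{1}{\left(-12 + 2835\right) + 38885} = \frac{1}{2823 + 38885} = \frac{1}{41708}$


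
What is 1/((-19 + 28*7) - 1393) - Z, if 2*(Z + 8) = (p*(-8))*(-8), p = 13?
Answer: -496129/1216 ≈ -408.00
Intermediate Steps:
Z = 408 (Z = -8 + ((13*(-8))*(-8))/2 = -8 + (-104*(-8))/2 = -8 + (½)*832 = -8 + 416 = 408)
1/((-19 + 28*7) - 1393) - Z = 1/((-19 + 28*7) - 1393) - 1*408 = 1/((-19 + 196) - 1393) - 408 = 1/(177 - 1393) - 408 = 1/(-1216) - 408 = -1/1216 - 408 = -496129/1216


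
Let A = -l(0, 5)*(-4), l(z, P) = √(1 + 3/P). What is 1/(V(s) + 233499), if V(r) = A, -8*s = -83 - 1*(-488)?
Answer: 1167495/272608914877 - 8*√10/272608914877 ≈ 4.2826e-6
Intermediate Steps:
s = -405/8 (s = -(-83 - 1*(-488))/8 = -(-83 + 488)/8 = -⅛*405 = -405/8 ≈ -50.625)
A = 8*√10/5 (A = -√((3 + 5)/5)*(-4) = -√((⅕)*8)*(-4) = -√(8/5)*(-4) = -2*√10/5*(-4) = 8*√10/5 ≈ 5.0596)
V(r) = 8*√10/5
1/(V(s) + 233499) = 1/(8*√10/5 + 233499) = 1/(233499 + 8*√10/5)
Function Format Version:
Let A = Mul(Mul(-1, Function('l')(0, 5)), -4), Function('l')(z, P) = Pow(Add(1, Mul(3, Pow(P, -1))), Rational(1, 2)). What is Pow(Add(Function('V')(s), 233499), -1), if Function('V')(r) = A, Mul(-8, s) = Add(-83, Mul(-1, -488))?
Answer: Add(Rational(1167495, 272608914877), Mul(Rational(-8, 272608914877), Pow(10, Rational(1, 2)))) ≈ 4.2826e-6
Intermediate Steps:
s = Rational(-405, 8) (s = Mul(Rational(-1, 8), Add(-83, Mul(-1, -488))) = Mul(Rational(-1, 8), Add(-83, 488)) = Mul(Rational(-1, 8), 405) = Rational(-405, 8) ≈ -50.625)
A = Mul(Rational(8, 5), Pow(10, Rational(1, 2))) (A = Mul(Mul(-1, Pow(Mul(Pow(5, -1), Add(3, 5)), Rational(1, 2))), -4) = Mul(Mul(-1, Pow(Mul(Rational(1, 5), 8), Rational(1, 2))), -4) = Mul(Mul(-1, Pow(Rational(8, 5), Rational(1, 2))), -4) = Mul(Mul(-1, Mul(Rational(2, 5), Pow(10, Rational(1, 2)))), -4) = Mul(Mul(Rational(-2, 5), Pow(10, Rational(1, 2))), -4) = Mul(Rational(8, 5), Pow(10, Rational(1, 2))) ≈ 5.0596)
Function('V')(r) = Mul(Rational(8, 5), Pow(10, Rational(1, 2)))
Pow(Add(Function('V')(s), 233499), -1) = Pow(Add(Mul(Rational(8, 5), Pow(10, Rational(1, 2))), 233499), -1) = Pow(Add(233499, Mul(Rational(8, 5), Pow(10, Rational(1, 2)))), -1)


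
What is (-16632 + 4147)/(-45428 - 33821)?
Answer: 12485/79249 ≈ 0.15754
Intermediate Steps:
(-16632 + 4147)/(-45428 - 33821) = -12485/(-79249) = -12485*(-1/79249) = 12485/79249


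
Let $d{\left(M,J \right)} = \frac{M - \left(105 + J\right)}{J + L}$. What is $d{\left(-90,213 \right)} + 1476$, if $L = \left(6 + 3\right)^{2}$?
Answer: $\frac{72256}{49} \approx 1474.6$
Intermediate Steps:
$L = 81$ ($L = 9^{2} = 81$)
$d{\left(M,J \right)} = \frac{-105 + M - J}{81 + J}$ ($d{\left(M,J \right)} = \frac{M - \left(105 + J\right)}{J + 81} = \frac{-105 + M - J}{81 + J}$)
$d{\left(-90,213 \right)} + 1476 = \frac{-105 - 90 - 213}{81 + 213} + 1476 = \frac{-105 - 90 - 213}{294} + 1476 = \frac{1}{294} \left(-408\right) + 1476 = - \frac{68}{49} + 1476 = \frac{72256}{49}$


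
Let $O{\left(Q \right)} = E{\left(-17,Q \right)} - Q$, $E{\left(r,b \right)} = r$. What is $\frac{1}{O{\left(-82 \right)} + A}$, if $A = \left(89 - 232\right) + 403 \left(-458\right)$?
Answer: $- \frac{1}{184652} \approx -5.4156 \cdot 10^{-6}$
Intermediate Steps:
$O{\left(Q \right)} = -17 - Q$
$A = -184717$ ($A = \left(89 - 232\right) - 184574 = -143 - 184574 = -184717$)
$\frac{1}{O{\left(-82 \right)} + A} = \frac{1}{\left(-17 - -82\right) - 184717} = \frac{1}{\left(-17 + 82\right) - 184717} = \frac{1}{65 - 184717} = \frac{1}{-184652} = - \frac{1}{184652}$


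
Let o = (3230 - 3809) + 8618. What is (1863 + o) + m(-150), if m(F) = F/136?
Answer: 673261/68 ≈ 9900.9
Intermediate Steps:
m(F) = F/136 (m(F) = F*(1/136) = F/136)
o = 8039 (o = -579 + 8618 = 8039)
(1863 + o) + m(-150) = (1863 + 8039) + (1/136)*(-150) = 9902 - 75/68 = 673261/68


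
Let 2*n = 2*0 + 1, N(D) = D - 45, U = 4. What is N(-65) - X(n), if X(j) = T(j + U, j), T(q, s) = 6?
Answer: -116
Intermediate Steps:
N(D) = -45 + D
n = ½ (n = (2*0 + 1)/2 = (0 + 1)/2 = (½)*1 = ½ ≈ 0.50000)
X(j) = 6
N(-65) - X(n) = (-45 - 65) - 1*6 = -110 - 6 = -116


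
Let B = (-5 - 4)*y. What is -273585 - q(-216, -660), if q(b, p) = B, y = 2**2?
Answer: -273549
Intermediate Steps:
y = 4
B = -36 (B = (-5 - 4)*4 = -9*4 = -36)
q(b, p) = -36
-273585 - q(-216, -660) = -273585 - 1*(-36) = -273585 + 36 = -273549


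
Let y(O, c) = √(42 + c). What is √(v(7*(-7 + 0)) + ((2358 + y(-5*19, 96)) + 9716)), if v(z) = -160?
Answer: √(11914 + √138) ≈ 109.21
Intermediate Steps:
√(v(7*(-7 + 0)) + ((2358 + y(-5*19, 96)) + 9716)) = √(-160 + ((2358 + √(42 + 96)) + 9716)) = √(-160 + ((2358 + √138) + 9716)) = √(-160 + (12074 + √138)) = √(11914 + √138)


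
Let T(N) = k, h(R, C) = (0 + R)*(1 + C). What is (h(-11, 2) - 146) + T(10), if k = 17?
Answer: -162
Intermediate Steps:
h(R, C) = R*(1 + C)
T(N) = 17
(h(-11, 2) - 146) + T(10) = (-11*(1 + 2) - 146) + 17 = (-11*3 - 146) + 17 = (-33 - 146) + 17 = -179 + 17 = -162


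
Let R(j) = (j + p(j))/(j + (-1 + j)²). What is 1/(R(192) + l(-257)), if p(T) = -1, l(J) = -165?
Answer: -36673/6050854 ≈ -0.0060608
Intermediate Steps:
R(j) = (-1 + j)/(j + (-1 + j)²) (R(j) = (j - 1)/(j + (-1 + j)²) = (-1 + j)/(j + (-1 + j)²))
1/(R(192) + l(-257)) = 1/((-1 + 192)/(192 + (-1 + 192)²) - 165) = 1/(191/(192 + 191²) - 165) = 1/(191/(192 + 36481) - 165) = 1/(191/36673 - 165) = 1/(-6050854/36673) = -36673/6050854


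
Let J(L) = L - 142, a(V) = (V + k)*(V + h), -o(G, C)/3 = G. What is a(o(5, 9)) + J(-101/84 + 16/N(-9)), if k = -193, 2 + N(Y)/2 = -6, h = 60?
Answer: -798353/84 ≈ -9504.2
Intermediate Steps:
N(Y) = -16 (N(Y) = -4 + 2*(-6) = -4 - 12 = -16)
o(G, C) = -3*G
a(V) = (-193 + V)*(60 + V) (a(V) = (V - 193)*(V + 60) = (-193 + V)*(60 + V))
J(L) = -142 + L
a(o(5, 9)) + J(-101/84 + 16/N(-9)) = (-11580 + (-3*5)² - (-399)*5) + (-142 + (-101/84 + 16/(-16))) = (-11580 + (-15)² - 133*(-15)) + (-142 + (-101*1/84 + 16*(-1/16))) = (-11580 + 225 + 1995) + (-142 + (-101/84 - 1)) = -9360 + (-142 - 185/84) = -9360 - 12113/84 = -798353/84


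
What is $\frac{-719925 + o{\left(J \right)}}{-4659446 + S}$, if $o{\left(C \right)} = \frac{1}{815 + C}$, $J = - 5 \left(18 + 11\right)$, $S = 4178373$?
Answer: $\frac{482349749}{322318910} \approx 1.4965$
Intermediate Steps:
$J = -145$ ($J = \left(-5\right) 29 = -145$)
$\frac{-719925 + o{\left(J \right)}}{-4659446 + S} = \frac{-719925 + \frac{1}{815 - 145}}{-4659446 + 4178373} = \frac{-719925 + \frac{1}{670}}{-481073} = \left(-719925 + \frac{1}{670}\right) \left(- \frac{1}{481073}\right) = \left(- \frac{482349749}{670}\right) \left(- \frac{1}{481073}\right) = \frac{482349749}{322318910}$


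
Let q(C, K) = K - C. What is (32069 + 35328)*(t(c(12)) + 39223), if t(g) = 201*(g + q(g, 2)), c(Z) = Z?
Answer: 2670606125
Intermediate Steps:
t(g) = 402 (t(g) = 201*(g + (2 - g)) = 201*2 = 402)
(32069 + 35328)*(t(c(12)) + 39223) = (32069 + 35328)*(402 + 39223) = 67397*39625 = 2670606125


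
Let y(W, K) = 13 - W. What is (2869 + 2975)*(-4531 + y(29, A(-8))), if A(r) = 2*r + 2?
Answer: -26572668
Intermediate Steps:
A(r) = 2 + 2*r
(2869 + 2975)*(-4531 + y(29, A(-8))) = (2869 + 2975)*(-4531 + (13 - 1*29)) = 5844*(-4531 + (13 - 29)) = 5844*(-4531 - 16) = 5844*(-4547) = -26572668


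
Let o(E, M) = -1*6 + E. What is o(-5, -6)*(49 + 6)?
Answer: -605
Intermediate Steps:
o(E, M) = -6 + E
o(-5, -6)*(49 + 6) = (-6 - 5)*(49 + 6) = -11*55 = -605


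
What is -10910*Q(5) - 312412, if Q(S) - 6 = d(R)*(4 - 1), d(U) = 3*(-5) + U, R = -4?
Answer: 243998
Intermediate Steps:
d(U) = -15 + U
Q(S) = -51 (Q(S) = 6 + (-15 - 4)*(4 - 1) = 6 - 19*3 = 6 - 57 = -51)
-10910*Q(5) - 312412 = -10910*(-51) - 312412 = 556410 - 312412 = 243998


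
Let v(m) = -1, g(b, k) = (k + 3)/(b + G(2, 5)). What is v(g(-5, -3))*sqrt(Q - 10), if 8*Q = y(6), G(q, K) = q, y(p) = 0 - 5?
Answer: -I*sqrt(170)/4 ≈ -3.2596*I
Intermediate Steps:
y(p) = -5
Q = -5/8 (Q = (1/8)*(-5) = -5/8 ≈ -0.62500)
g(b, k) = (3 + k)/(2 + b) (g(b, k) = (k + 3)/(b + 2) = (3 + k)/(2 + b))
v(g(-5, -3))*sqrt(Q - 10) = -sqrt(-5/8 - 10) = -sqrt(-85/8) = -I*sqrt(170)/4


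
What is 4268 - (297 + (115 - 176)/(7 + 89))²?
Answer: -770125513/9216 ≈ -83564.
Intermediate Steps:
4268 - (297 + (115 - 176)/(7 + 89))² = 4268 - (297 - 61/96)² = 4268 - (28451/96)² = 4268 - 1*809459401/9216 = 4268 - 809459401/9216 = -770125513/9216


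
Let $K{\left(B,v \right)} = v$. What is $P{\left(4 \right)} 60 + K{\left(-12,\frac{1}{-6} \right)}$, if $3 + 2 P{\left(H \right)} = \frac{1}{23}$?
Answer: $- \frac{12263}{138} \approx -88.862$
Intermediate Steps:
$P{\left(H \right)} = - \frac{34}{23}$ ($P{\left(H \right)} = - \frac{3}{2} + \frac{1}{2 \cdot 23} = - \frac{3}{2} + \frac{1}{2} \cdot \frac{1}{23} = - \frac{3}{2} + \frac{1}{46} = - \frac{34}{23}$)
$P{\left(4 \right)} 60 + K{\left(-12,\frac{1}{-6} \right)} = \left(- \frac{34}{23}\right) 60 + \frac{1}{-6} = - \frac{2040}{23} - \frac{1}{6} = - \frac{12263}{138}$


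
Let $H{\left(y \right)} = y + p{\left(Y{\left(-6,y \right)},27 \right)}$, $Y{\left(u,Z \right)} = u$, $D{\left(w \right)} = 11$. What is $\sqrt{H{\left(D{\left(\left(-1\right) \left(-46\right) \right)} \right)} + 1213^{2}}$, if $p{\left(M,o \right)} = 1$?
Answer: $\sqrt{1471381} \approx 1213.0$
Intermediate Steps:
$H{\left(y \right)} = 1 + y$ ($H{\left(y \right)} = y + 1 = 1 + y$)
$\sqrt{H{\left(D{\left(\left(-1\right) \left(-46\right) \right)} \right)} + 1213^{2}} = \sqrt{\left(1 + 11\right) + 1213^{2}} = \sqrt{12 + 1471369} = \sqrt{1471381}$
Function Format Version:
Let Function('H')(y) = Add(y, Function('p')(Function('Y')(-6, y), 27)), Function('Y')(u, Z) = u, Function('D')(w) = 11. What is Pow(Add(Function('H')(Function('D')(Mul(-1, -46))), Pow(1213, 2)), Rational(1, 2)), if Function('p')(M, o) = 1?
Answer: Pow(1471381, Rational(1, 2)) ≈ 1213.0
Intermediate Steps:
Function('H')(y) = Add(1, y) (Function('H')(y) = Add(y, 1) = Add(1, y))
Pow(Add(Function('H')(Function('D')(Mul(-1, -46))), Pow(1213, 2)), Rational(1, 2)) = Pow(Add(Add(1, 11), Pow(1213, 2)), Rational(1, 2)) = Pow(Add(12, 1471369), Rational(1, 2)) = Pow(1471381, Rational(1, 2))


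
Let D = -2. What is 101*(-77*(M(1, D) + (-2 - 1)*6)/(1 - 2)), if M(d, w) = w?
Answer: -155540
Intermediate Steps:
101*(-77*(M(1, D) + (-2 - 1)*6)/(1 - 2)) = 101*(-77*(-2 + (-2 - 1)*6)/(1 - 2)) = 101*(-77*(-2 - 3*6)/(-1)) = 101*(-77*(-2 - 18)*(-1)) = 101*(-(-1540)*(-1)) = 101*(-77*20) = 101*(-1540) = -155540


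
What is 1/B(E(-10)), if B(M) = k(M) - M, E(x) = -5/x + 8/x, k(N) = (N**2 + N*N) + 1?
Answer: 25/37 ≈ 0.67568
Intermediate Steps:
k(N) = 1 + 2*N**2 (k(N) = (N**2 + N**2) + 1 = 2*N**2 + 1 = 1 + 2*N**2)
E(x) = 3/x
B(M) = 1 - M + 2*M**2 (B(M) = (1 + 2*M**2) - M = 1 - M + 2*M**2)
1/B(E(-10)) = 1/(1 - 3/(-10) + 2*(3/(-10))**2) = 1/(1 - 3*(-1)/10 + 2*(3*(-1/10))**2) = 1/(1 - 1*(-3/10) + 2*(-3/10)**2) = 1/(1 + 3/10 + 2*(9/100)) = 1/(1 + 3/10 + 9/50) = 1/(37/25) = 25/37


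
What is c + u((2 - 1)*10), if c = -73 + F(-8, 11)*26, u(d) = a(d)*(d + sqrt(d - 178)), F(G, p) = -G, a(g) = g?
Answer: 235 + 20*I*sqrt(42) ≈ 235.0 + 129.61*I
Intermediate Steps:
u(d) = d*(d + sqrt(-178 + d)) (u(d) = d*(d + sqrt(d - 178)) = d*(d + sqrt(-178 + d)))
c = 135 (c = -73 - 1*(-8)*26 = -73 + 8*26 = -73 + 208 = 135)
c + u((2 - 1)*10) = 135 + ((2 - 1)*10)*((2 - 1)*10 + sqrt(-178 + (2 - 1)*10)) = 135 + (1*10)*(1*10 + sqrt(-178 + 1*10)) = 135 + 10*(10 + sqrt(-178 + 10)) = 135 + 10*(10 + sqrt(-168)) = 135 + 10*(10 + 2*I*sqrt(42)) = 135 + (100 + 20*I*sqrt(42)) = 235 + 20*I*sqrt(42)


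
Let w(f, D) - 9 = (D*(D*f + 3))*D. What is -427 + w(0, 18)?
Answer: 554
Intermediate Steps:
w(f, D) = 9 + D**2*(3 + D*f) (w(f, D) = 9 + (D*(D*f + 3))*D = 9 + (D*(3 + D*f))*D = 9 + D**2*(3 + D*f))
-427 + w(0, 18) = -427 + (9 + 3*18**2 + 0*18**3) = -427 + (9 + 3*324 + 0*5832) = -427 + (9 + 972 + 0) = -427 + 981 = 554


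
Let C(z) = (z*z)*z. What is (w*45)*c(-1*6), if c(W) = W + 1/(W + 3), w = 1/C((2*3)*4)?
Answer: -95/4608 ≈ -0.020616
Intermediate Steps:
C(z) = z³ (C(z) = z²*z = z³)
w = 1/13824 (w = 1/(((2*3)*4)³) = 1/((6*4)³) = 1/(24³) = 1/13824 ≈ 7.2338e-5)
c(W) = W + 1/(3 + W)
(w*45)*c(-1*6) = ((1/13824)*45)*((1 + (-1*6)² + 3*(-1*6))/(3 - 1*6)) = 5*((1 + (-6)² + 3*(-6))/(3 - 6))/1536 = 5*((1 + 36 - 18)/(-3))/1536 = 5*(-⅓*19)/1536 = (5/1536)*(-19/3) = -95/4608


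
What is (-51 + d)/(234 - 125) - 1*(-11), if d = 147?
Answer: 1295/109 ≈ 11.881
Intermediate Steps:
(-51 + d)/(234 - 125) - 1*(-11) = (-51 + 147)/(234 - 125) - 1*(-11) = 96/109 + 11 = 1295/109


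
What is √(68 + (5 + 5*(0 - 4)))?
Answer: √53 ≈ 7.2801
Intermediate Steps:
√(68 + (5 + 5*(0 - 4))) = √(68 + (5 + 5*(-4))) = √(68 + (5 - 20)) = √(68 - 15) = √53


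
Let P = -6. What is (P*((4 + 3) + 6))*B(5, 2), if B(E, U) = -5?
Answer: 390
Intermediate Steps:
(P*((4 + 3) + 6))*B(5, 2) = -6*((4 + 3) + 6)*(-5) = -6*(7 + 6)*(-5) = -6*13*(-5) = -78*(-5) = 390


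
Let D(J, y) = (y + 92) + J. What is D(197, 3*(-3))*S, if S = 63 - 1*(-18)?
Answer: 22680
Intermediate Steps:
D(J, y) = 92 + J + y (D(J, y) = (92 + y) + J = 92 + J + y)
S = 81 (S = 63 + 18 = 81)
D(197, 3*(-3))*S = (92 + 197 + 3*(-3))*81 = (92 + 197 - 9)*81 = 280*81 = 22680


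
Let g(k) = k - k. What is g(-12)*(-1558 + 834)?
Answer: 0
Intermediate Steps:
g(k) = 0
g(-12)*(-1558 + 834) = 0*(-1558 + 834) = 0*(-724) = 0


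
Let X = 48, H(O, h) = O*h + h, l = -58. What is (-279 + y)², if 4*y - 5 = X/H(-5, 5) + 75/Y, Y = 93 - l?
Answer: 176501654641/2280100 ≈ 77410.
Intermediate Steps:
H(O, h) = h + O*h
Y = 151 (Y = 93 - 1*(-58) = 93 + 58 = 151)
y = 1169/1510 (y = 5/4 + (48/((5*(1 - 5))) + 75/151)/4 = 5/4 + (48/((5*(-4))) + 75*(1/151))/4 = 5/4 + (48/(-20) + 75/151)/4 = 5/4 + (48*(-1/20) + 75/151)/4 = 5/4 + (-12/5 + 75/151)/4 = 5/4 + (¼)*(-1437/755) = 5/4 - 1437/3020 = 1169/1510 ≈ 0.77417)
(-279 + y)² = (-279 + 1169/1510)² = (-420121/1510)² = 176501654641/2280100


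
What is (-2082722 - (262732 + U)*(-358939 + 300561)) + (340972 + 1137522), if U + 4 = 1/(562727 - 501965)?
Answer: 465951299403425/30381 ≈ 1.5337e+10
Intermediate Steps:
U = -243047/60762 (U = -4 + 1/(562727 - 501965) = -4 + 1/60762 = -243047/60762 ≈ -4.0000)
(-2082722 - (262732 + U)*(-358939 + 300561)) + (340972 + 1137522) = (-2082722 - (262732 - 243047/60762)*(-358939 + 300561)) + (340972 + 1137522) = (-2082722 - 15963878737*(-58378)/60762) + 1478494 = (-2082722 - 1*(-465969656454293/30381)) + 1478494 = (-2082722 + 465969656454293/30381) + 1478494 = 465906381277211/30381 + 1478494 = 465951299403425/30381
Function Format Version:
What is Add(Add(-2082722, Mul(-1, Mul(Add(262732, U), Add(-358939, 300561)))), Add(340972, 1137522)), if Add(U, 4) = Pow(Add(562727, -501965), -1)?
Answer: Rational(465951299403425, 30381) ≈ 1.5337e+10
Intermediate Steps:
U = Rational(-243047, 60762) (U = Add(-4, Pow(Add(562727, -501965), -1)) = Add(-4, Pow(60762, -1)) = Add(-4, Rational(1, 60762)) = Rational(-243047, 60762) ≈ -4.0000)
Add(Add(-2082722, Mul(-1, Mul(Add(262732, U), Add(-358939, 300561)))), Add(340972, 1137522)) = Add(Add(-2082722, Mul(-1, Mul(Add(262732, Rational(-243047, 60762)), Add(-358939, 300561)))), Add(340972, 1137522)) = Add(Add(-2082722, Mul(-1, Mul(Rational(15963878737, 60762), -58378))), 1478494) = Add(Add(-2082722, Mul(-1, Rational(-465969656454293, 30381))), 1478494) = Add(Add(-2082722, Rational(465969656454293, 30381)), 1478494) = Add(Rational(465906381277211, 30381), 1478494) = Rational(465951299403425, 30381)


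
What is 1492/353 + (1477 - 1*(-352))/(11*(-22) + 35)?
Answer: -336793/73071 ≈ -4.6091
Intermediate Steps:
1492/353 + (1477 - 1*(-352))/(11*(-22) + 35) = 1492*(1/353) + (1477 + 352)/(-242 + 35) = 1492/353 + 1829/(-207) = 1492/353 + 1829*(-1/207) = 1492/353 - 1829/207 = -336793/73071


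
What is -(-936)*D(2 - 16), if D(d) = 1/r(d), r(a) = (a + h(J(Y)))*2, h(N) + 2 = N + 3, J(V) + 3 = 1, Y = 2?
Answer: -156/5 ≈ -31.200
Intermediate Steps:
J(V) = -2 (J(V) = -3 + 1 = -2)
h(N) = 1 + N (h(N) = -2 + (N + 3) = -2 + (3 + N) = 1 + N)
r(a) = -2 + 2*a (r(a) = (a + (1 - 2))*2 = (a - 1)*2 = (-1 + a)*2 = -2 + 2*a)
D(d) = 1/(-2 + 2*d)
-(-936)*D(2 - 16) = -(-936)*1/(2*(-1 + (2 - 16))) = -(-936)*1/(2*(-1 - 14)) = -(-936)*(½)/(-15) = -(-936)*(½)*(-1/15) = -(-936)*(-1)/30 = -1*156/5 = -156/5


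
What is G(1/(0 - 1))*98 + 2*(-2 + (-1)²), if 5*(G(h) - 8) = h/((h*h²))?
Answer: 4008/5 ≈ 801.60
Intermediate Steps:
G(h) = 8 + 1/(5*h²) (G(h) = 8 + (h/((h*h²)))/5 = 8 + (h/(h³))/5 = 8 + (h/h³)/5 = 8 + 1/(5*h²))
G(1/(0 - 1))*98 + 2*(-2 + (-1)²) = (8 + 1/(5*(1/(0 - 1))²))*98 + 2*(-2 + (-1)²) = (8 + 1/(5*(1/(-1))²))*98 + 2*(-2 + 1) = (8 + (⅕)/(-1)²)*98 + 2*(-1) = (8 + (⅕)*1)*98 - 2 = (8 + ⅕)*98 - 2 = (41/5)*98 - 2 = 4018/5 - 2 = 4008/5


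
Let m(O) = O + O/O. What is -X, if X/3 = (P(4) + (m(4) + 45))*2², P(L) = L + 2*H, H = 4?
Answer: -744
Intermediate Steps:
m(O) = 1 + O (m(O) = O + 1 = 1 + O)
P(L) = 8 + L (P(L) = L + 2*4 = L + 8 = 8 + L)
X = 744 (X = 3*(((8 + 4) + ((1 + 4) + 45))*2²) = 3*((12 + (5 + 45))*4) = 3*((12 + 50)*4) = 3*(62*4) = 3*248 = 744)
-X = -1*744 = -744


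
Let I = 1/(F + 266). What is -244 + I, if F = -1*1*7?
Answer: -63195/259 ≈ -244.00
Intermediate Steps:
F = -7 (F = -1*7 = -7)
I = 1/259 (I = 1/(-7 + 266) = 1/259 ≈ 0.0038610)
-244 + I = -244 + 1/259 = -63195/259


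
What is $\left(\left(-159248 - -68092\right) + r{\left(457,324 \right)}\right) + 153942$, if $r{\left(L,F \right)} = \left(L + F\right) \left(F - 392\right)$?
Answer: $9678$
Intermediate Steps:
$r{\left(L,F \right)} = \left(-392 + F\right) \left(F + L\right)$ ($r{\left(L,F \right)} = \left(F + L\right) \left(-392 + F\right) = \left(-392 + F\right) \left(F + L\right)$)
$\left(\left(-159248 - -68092\right) + r{\left(457,324 \right)}\right) + 153942 = \left(\left(-159248 - -68092\right) + \left(324^{2} - 127008 - 179144 + 324 \cdot 457\right)\right) + 153942 = \left(\left(-159248 + 68092\right) + \left(104976 - 127008 - 179144 + 148068\right)\right) + 153942 = \left(-91156 - 53108\right) + 153942 = -144264 + 153942 = 9678$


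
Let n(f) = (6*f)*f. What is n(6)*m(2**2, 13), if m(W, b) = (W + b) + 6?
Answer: 4968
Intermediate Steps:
m(W, b) = 6 + W + b
n(f) = 6*f**2
n(6)*m(2**2, 13) = (6*6**2)*(6 + 2**2 + 13) = (6*36)*(6 + 4 + 13) = 216*23 = 4968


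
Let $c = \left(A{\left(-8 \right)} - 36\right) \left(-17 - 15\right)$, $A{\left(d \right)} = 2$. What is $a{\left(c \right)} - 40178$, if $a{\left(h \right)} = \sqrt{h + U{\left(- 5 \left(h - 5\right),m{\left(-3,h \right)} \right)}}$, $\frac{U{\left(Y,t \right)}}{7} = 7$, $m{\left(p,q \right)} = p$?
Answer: $-40178 + \sqrt{1137} \approx -40144.0$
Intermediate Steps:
$c = 1088$ ($c = \left(2 - 36\right) \left(-17 - 15\right) = \left(2 - 36\right) \left(-32\right) = \left(-34\right) \left(-32\right) = 1088$)
$U{\left(Y,t \right)} = 49$ ($U{\left(Y,t \right)} = 7 \cdot 7 = 49$)
$a{\left(h \right)} = \sqrt{49 + h}$ ($a{\left(h \right)} = \sqrt{h + 49} = \sqrt{49 + h}$)
$a{\left(c \right)} - 40178 = \sqrt{49 + 1088} - 40178 = \sqrt{1137} - 40178 = -40178 + \sqrt{1137}$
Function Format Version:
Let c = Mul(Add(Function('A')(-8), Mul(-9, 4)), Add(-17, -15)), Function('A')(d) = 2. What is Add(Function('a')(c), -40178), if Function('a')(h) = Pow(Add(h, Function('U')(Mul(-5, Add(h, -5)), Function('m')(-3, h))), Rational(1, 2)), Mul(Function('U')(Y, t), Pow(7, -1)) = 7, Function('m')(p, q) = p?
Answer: Add(-40178, Pow(1137, Rational(1, 2))) ≈ -40144.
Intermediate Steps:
c = 1088 (c = Mul(Add(2, Mul(-9, 4)), Add(-17, -15)) = Mul(Add(2, -36), -32) = Mul(-34, -32) = 1088)
Function('U')(Y, t) = 49 (Function('U')(Y, t) = Mul(7, 7) = 49)
Function('a')(h) = Pow(Add(49, h), Rational(1, 2)) (Function('a')(h) = Pow(Add(h, 49), Rational(1, 2)) = Pow(Add(49, h), Rational(1, 2)))
Add(Function('a')(c), -40178) = Add(Pow(Add(49, 1088), Rational(1, 2)), -40178) = Add(Pow(1137, Rational(1, 2)), -40178) = Add(-40178, Pow(1137, Rational(1, 2)))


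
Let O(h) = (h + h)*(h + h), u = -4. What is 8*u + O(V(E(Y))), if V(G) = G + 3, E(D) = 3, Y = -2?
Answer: 112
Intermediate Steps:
V(G) = 3 + G
O(h) = 4*h² (O(h) = (2*h)*(2*h) = 4*h²)
8*u + O(V(E(Y))) = 8*(-4) + 4*(3 + 3)² = -32 + 4*6² = -32 + 4*36 = -32 + 144 = 112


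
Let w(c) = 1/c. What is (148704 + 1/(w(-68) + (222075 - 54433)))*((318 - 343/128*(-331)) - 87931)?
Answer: -4704503226514370507/364788960 ≈ -1.2897e+10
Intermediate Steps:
(148704 + 1/(w(-68) + (222075 - 54433)))*((318 - 343/128*(-331)) - 87931) = (148704 + 1/(1/(-68) + (222075 - 54433)))*((318 - 343/128*(-331)) - 87931) = (148704 + 1/(-1/68 + 167642))*((318 - 343*1/128*(-331)) - 87931) = (148704 + 1/(11399655/68))*((318 - 343/128*(-331)) - 87931) = (148704 + 68/11399655)*((318 + 113533/128) - 87931) = 1695174297188*(154237/128 - 87931)/11399655 = (1695174297188/11399655)*(-11100931/128) = -4704503226514370507/364788960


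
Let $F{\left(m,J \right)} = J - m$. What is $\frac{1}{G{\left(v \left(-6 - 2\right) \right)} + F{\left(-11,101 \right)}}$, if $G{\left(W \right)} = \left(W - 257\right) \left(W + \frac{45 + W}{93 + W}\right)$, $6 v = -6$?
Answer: $- \frac{101}{203077} \approx -0.00049735$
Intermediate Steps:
$v = -1$ ($v = \frac{1}{6} \left(-6\right) = -1$)
$G{\left(W \right)} = \left(-257 + W\right) \left(W + \frac{45 + W}{93 + W}\right)$
$\frac{1}{G{\left(v \left(-6 - 2\right) \right)} + F{\left(-11,101 \right)}} = \frac{1}{\frac{-11565 + \left(- (-6 - 2)\right)^{3} - 24113 \left(- (-6 - 2)\right) - 163 \left(- (-6 - 2)\right)^{2}}{93 - \left(-6 - 2\right)} + \left(101 - -11\right)} = \frac{1}{\frac{-11565 + \left(\left(-1\right) \left(-8\right)\right)^{3} - 24113 \left(\left(-1\right) \left(-8\right)\right) - 163 \left(\left(-1\right) \left(-8\right)\right)^{2}}{93 - -8} + \left(101 + 11\right)} = \frac{1}{\frac{-11565 + 8^{3} - 192904 - 163 \cdot 8^{2}}{93 + 8} + 112} = \frac{1}{\frac{-11565 + 512 - 192904 - 10432}{101} + 112} = \frac{1}{\frac{1}{101} \left(-214389\right) + 112} = \frac{1}{- \frac{214389}{101} + 112} = \frac{1}{- \frac{203077}{101}} = - \frac{101}{203077}$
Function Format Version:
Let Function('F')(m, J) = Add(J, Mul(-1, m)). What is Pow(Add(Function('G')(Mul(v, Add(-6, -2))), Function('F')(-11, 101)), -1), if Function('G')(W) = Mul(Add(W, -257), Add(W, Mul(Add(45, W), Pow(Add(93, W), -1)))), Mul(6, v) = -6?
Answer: Rational(-101, 203077) ≈ -0.00049735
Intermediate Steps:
v = -1 (v = Mul(Rational(1, 6), -6) = -1)
Function('G')(W) = Mul(Add(-257, W), Add(W, Mul(Pow(Add(93, W), -1), Add(45, W))))
Pow(Add(Function('G')(Mul(v, Add(-6, -2))), Function('F')(-11, 101)), -1) = Pow(Add(Mul(Pow(Add(93, Mul(-1, Add(-6, -2))), -1), Add(-11565, Pow(Mul(-1, Add(-6, -2)), 3), Mul(-24113, Mul(-1, Add(-6, -2))), Mul(-163, Pow(Mul(-1, Add(-6, -2)), 2)))), Add(101, Mul(-1, -11))), -1) = Pow(Add(Mul(Pow(Add(93, Mul(-1, -8)), -1), Add(-11565, Pow(Mul(-1, -8), 3), Mul(-24113, Mul(-1, -8)), Mul(-163, Pow(Mul(-1, -8), 2)))), Add(101, 11)), -1) = Pow(Add(Mul(Pow(Add(93, 8), -1), Add(-11565, Pow(8, 3), Mul(-24113, 8), Mul(-163, Pow(8, 2)))), 112), -1) = Pow(Add(Mul(Pow(101, -1), Add(-11565, 512, -192904, Mul(-163, 64))), 112), -1) = Pow(Add(Mul(Rational(1, 101), Add(-11565, 512, -192904, -10432)), 112), -1) = Pow(Add(Mul(Rational(1, 101), -214389), 112), -1) = Pow(Add(Rational(-214389, 101), 112), -1) = Pow(Rational(-203077, 101), -1) = Rational(-101, 203077)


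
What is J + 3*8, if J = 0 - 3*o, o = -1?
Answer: 27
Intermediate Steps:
J = 3 (J = 0 - 3*(-1) = 0 + 3 = 3)
J + 3*8 = 3 + 3*8 = 3 + 24 = 27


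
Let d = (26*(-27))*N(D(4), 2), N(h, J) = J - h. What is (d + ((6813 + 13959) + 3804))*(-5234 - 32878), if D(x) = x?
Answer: -990149760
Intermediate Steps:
d = 1404 (d = (26*(-27))*(2 - 1*4) = -702*(2 - 4) = -702*(-2) = 1404)
(d + ((6813 + 13959) + 3804))*(-5234 - 32878) = (1404 + ((6813 + 13959) + 3804))*(-5234 - 32878) = (1404 + (20772 + 3804))*(-38112) = (1404 + 24576)*(-38112) = 25980*(-38112) = -990149760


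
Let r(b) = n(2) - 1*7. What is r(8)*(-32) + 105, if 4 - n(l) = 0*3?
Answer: 201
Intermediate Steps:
n(l) = 4 (n(l) = 4 - 0*3 = 4 - 1*0 = 4 + 0 = 4)
r(b) = -3 (r(b) = 4 - 1*7 = 4 - 7 = -3)
r(8)*(-32) + 105 = -3*(-32) + 105 = 96 + 105 = 201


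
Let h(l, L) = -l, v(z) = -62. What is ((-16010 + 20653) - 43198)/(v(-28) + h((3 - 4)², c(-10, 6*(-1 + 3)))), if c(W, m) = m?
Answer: 38555/63 ≈ 611.98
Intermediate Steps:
((-16010 + 20653) - 43198)/(v(-28) + h((3 - 4)², c(-10, 6*(-1 + 3)))) = ((-16010 + 20653) - 43198)/(-62 - (3 - 4)²) = (4643 - 43198)/(-62 - 1*(-1)²) = -38555/(-62 - 1*1) = -38555/(-62 - 1) = -38555/(-63) = -38555*(-1/63) = 38555/63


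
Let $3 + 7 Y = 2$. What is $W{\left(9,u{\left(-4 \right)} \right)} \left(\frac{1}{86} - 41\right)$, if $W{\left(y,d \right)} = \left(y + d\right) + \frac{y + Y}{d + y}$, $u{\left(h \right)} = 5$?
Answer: $- \frac{2527425}{4214} \approx -599.77$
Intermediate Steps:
$Y = - \frac{1}{7}$ ($Y = - \frac{3}{7} + \frac{1}{7} \cdot 2 = - \frac{3}{7} + \frac{2}{7} = - \frac{1}{7} \approx -0.14286$)
$W{\left(y,d \right)} = d + y + \frac{- \frac{1}{7} + y}{d + y}$ ($W{\left(y,d \right)} = \left(y + d\right) + \frac{y - \frac{1}{7}}{d + y} = \left(d + y\right) + \frac{- \frac{1}{7} + y}{d + y} = d + y + \frac{- \frac{1}{7} + y}{d + y}$)
$W{\left(9,u{\left(-4 \right)} \right)} \left(\frac{1}{86} - 41\right) = \frac{- \frac{1}{7} + 9 + 5^{2} + 9^{2} + 2 \cdot 5 \cdot 9}{5 + 9} \left(\frac{1}{86} - 41\right) = \frac{- \frac{1}{7} + 9 + 25 + 81 + 90}{14} \left(\frac{1}{86} - 41\right) = \frac{1}{14} \cdot \frac{1434}{7} \left(- \frac{3525}{86}\right) = \frac{717}{49} \left(- \frac{3525}{86}\right) = - \frac{2527425}{4214}$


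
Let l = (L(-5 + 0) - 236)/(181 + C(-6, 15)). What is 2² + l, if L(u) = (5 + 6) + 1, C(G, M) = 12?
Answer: 548/193 ≈ 2.8394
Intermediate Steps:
L(u) = 12 (L(u) = 11 + 1 = 12)
l = -224/193 (l = (12 - 236)/(181 + 12) = -224/193 ≈ -1.1606)
2² + l = 2² - 224/193 = 4 - 224/193 = 548/193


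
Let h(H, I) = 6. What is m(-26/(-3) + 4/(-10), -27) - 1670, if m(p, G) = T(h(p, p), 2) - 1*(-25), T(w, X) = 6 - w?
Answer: -1645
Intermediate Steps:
m(p, G) = 25 (m(p, G) = (6 - 1*6) - 1*(-25) = (6 - 6) + 25 = 0 + 25 = 25)
m(-26/(-3) + 4/(-10), -27) - 1670 = 25 - 1670 = -1645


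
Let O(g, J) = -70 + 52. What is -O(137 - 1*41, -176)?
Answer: 18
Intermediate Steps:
O(g, J) = -18
-O(137 - 1*41, -176) = -1*(-18) = 18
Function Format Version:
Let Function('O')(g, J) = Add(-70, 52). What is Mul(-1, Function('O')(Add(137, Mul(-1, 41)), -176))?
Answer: 18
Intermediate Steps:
Function('O')(g, J) = -18
Mul(-1, Function('O')(Add(137, Mul(-1, 41)), -176)) = Mul(-1, -18) = 18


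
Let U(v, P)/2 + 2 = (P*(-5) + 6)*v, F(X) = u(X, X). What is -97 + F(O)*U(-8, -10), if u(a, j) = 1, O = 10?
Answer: -997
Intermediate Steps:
F(X) = 1
U(v, P) = -4 + 2*v*(6 - 5*P) (U(v, P) = -4 + 2*((P*(-5) + 6)*v) = -4 + 2*((-5*P + 6)*v) = -4 + 2*((6 - 5*P)*v) = -4 + 2*(v*(6 - 5*P)) = -4 + 2*v*(6 - 5*P))
-97 + F(O)*U(-8, -10) = -97 + 1*(-4 + 12*(-8) - 10*(-10)*(-8)) = -97 + 1*(-4 - 96 - 800) = -97 + 1*(-900) = -97 - 900 = -997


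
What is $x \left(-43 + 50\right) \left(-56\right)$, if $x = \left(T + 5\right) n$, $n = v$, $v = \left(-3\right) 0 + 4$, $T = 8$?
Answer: $-20384$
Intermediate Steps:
$v = 4$ ($v = 0 + 4 = 4$)
$n = 4$
$x = 52$ ($x = \left(8 + 5\right) 4 = 13 \cdot 4 = 52$)
$x \left(-43 + 50\right) \left(-56\right) = 52 \left(-43 + 50\right) \left(-56\right) = 52 \cdot 7 \left(-56\right) = 364 \left(-56\right) = -20384$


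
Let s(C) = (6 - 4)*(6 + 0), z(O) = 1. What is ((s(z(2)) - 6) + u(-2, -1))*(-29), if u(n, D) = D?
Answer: -145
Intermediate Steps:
s(C) = 12 (s(C) = 2*6 = 12)
((s(z(2)) - 6) + u(-2, -1))*(-29) = ((12 - 6) - 1)*(-29) = (6 - 1)*(-29) = 5*(-29) = -145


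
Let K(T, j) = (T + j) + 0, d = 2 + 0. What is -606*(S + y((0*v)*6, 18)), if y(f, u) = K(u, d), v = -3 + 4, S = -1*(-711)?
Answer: -442986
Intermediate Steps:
S = 711
d = 2
v = 1
K(T, j) = T + j
y(f, u) = 2 + u (y(f, u) = u + 2 = 2 + u)
-606*(S + y((0*v)*6, 18)) = -606*(711 + (2 + 18)) = -606*(711 + 20) = -606*731 = -442986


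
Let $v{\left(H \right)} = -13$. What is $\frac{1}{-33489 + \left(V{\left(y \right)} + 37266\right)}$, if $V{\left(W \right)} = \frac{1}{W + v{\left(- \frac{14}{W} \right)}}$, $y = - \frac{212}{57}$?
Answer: $\frac{953}{3599424} \approx 0.00026476$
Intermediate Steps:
$y = - \frac{212}{57}$ ($y = \left(-212\right) \frac{1}{57} = - \frac{212}{57} \approx -3.7193$)
$V{\left(W \right)} = \frac{1}{-13 + W}$ ($V{\left(W \right)} = \frac{1}{W - 13} = \frac{1}{-13 + W}$)
$\frac{1}{-33489 + \left(V{\left(y \right)} + 37266\right)} = \frac{1}{-33489 + \left(\frac{1}{-13 - \frac{212}{57}} + 37266\right)} = \frac{1}{-33489 + \left(\frac{1}{- \frac{953}{57}} + 37266\right)} = \frac{1}{-33489 + \left(- \frac{57}{953} + 37266\right)} = \frac{1}{-33489 + \frac{35514441}{953}} = \frac{1}{\frac{3599424}{953}} = \frac{953}{3599424}$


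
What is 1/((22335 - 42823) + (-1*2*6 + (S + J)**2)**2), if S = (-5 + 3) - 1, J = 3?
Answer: -1/20344 ≈ -4.9155e-5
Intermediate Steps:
S = -3 (S = -2 - 1 = -3)
1/((22335 - 42823) + (-1*2*6 + (S + J)**2)**2) = 1/((22335 - 42823) + (-1*2*6 + (-3 + 3)**2)**2) = 1/(-20488 + (-2*6 + 0**2)**2) = 1/(-20488 + (-12 + 0)**2) = 1/(-20488 + (-12)**2) = 1/(-20488 + 144) = 1/(-20344) = -1/20344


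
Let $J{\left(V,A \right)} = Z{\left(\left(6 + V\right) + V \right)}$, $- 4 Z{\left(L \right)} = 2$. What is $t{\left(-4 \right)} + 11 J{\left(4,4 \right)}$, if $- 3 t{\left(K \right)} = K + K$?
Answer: $- \frac{17}{6} \approx -2.8333$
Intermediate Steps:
$t{\left(K \right)} = - \frac{2 K}{3}$ ($t{\left(K \right)} = - \frac{K + K}{3} = - \frac{2 K}{3}$)
$Z{\left(L \right)} = - \frac{1}{2}$ ($Z{\left(L \right)} = \left(- \frac{1}{4}\right) 2 = - \frac{1}{2}$)
$J{\left(V,A \right)} = - \frac{1}{2}$
$t{\left(-4 \right)} + 11 J{\left(4,4 \right)} = \left(- \frac{2}{3}\right) \left(-4\right) + 11 \left(- \frac{1}{2}\right) = \frac{8}{3} - \frac{11}{2} = - \frac{17}{6}$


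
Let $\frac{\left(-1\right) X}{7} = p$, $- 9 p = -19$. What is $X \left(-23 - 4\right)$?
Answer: $399$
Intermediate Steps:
$p = \frac{19}{9}$ ($p = \left(- \frac{1}{9}\right) \left(-19\right) = \frac{19}{9} \approx 2.1111$)
$X = - \frac{133}{9}$ ($X = \left(-7\right) \frac{19}{9} = - \frac{133}{9} \approx -14.778$)
$X \left(-23 - 4\right) = - \frac{133 \left(-23 - 4\right)}{9} = \left(- \frac{133}{9}\right) \left(-27\right) = 399$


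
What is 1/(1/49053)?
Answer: 49053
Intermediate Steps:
1/(1/49053) = 49053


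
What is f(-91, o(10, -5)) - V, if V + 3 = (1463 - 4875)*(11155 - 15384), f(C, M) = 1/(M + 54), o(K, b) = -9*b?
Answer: -1428505154/99 ≈ -1.4429e+7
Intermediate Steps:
f(C, M) = 1/(54 + M)
V = 14429345 (V = -3 + (1463 - 4875)*(11155 - 15384) = -3 - 3412*(-4229) = -3 + 14429348 = 14429345)
f(-91, o(10, -5)) - V = 1/(54 - 9*(-5)) - 1*14429345 = 1/(54 + 45) - 14429345 = 1/99 - 14429345 = -1428505154/99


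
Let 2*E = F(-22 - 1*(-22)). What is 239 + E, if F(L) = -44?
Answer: 217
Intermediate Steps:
E = -22 (E = (½)*(-44) = -22)
239 + E = 239 - 22 = 217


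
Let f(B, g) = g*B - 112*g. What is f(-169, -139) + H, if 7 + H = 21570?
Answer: 60622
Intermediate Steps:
f(B, g) = -112*g + B*g (f(B, g) = B*g - 112*g = -112*g + B*g)
H = 21563 (H = -7 + 21570 = 21563)
f(-169, -139) + H = -139*(-112 - 169) + 21563 = -139*(-281) + 21563 = 39059 + 21563 = 60622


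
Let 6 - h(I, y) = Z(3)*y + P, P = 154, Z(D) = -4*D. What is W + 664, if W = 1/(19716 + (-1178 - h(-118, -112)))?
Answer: 13299921/20030 ≈ 664.00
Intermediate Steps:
h(I, y) = -148 + 12*y (h(I, y) = 6 - ((-4*3)*y + 154) = 6 - (-12*y + 154) = 6 - (154 - 12*y) = 6 + (-154 + 12*y) = -148 + 12*y)
W = 1/20030 (W = 1/(19716 + (-1178 - (-148 + 12*(-112)))) = 1/(19716 + (-1178 - (-148 - 1344))) = 1/(19716 + (-1178 - 1*(-1492))) = 1/(19716 + (-1178 + 1492)) = 1/(19716 + 314) = 1/20030 ≈ 4.9925e-5)
W + 664 = 1/20030 + 664 = 13299921/20030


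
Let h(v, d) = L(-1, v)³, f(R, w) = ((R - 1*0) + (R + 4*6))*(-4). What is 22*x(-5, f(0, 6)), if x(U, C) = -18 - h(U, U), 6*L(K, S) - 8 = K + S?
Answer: -10714/27 ≈ -396.81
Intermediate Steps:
f(R, w) = -96 - 8*R (f(R, w) = ((R + 0) + (R + 24))*(-4) = (R + (24 + R))*(-4) = (24 + 2*R)*(-4) = -96 - 8*R)
L(K, S) = 4/3 + K/6 + S/6 (L(K, S) = 4/3 + (K + S)/6 = 4/3 + (K/6 + S/6) = 4/3 + K/6 + S/6)
h(v, d) = (7/6 + v/6)³ (h(v, d) = (4/3 + (⅙)*(-1) + v/6)³ = (4/3 - ⅙ + v/6)³ = (7/6 + v/6)³)
x(U, C) = -18 - (7 + U)³/216
22*x(-5, f(0, 6)) = 22*(-18 - (7 - 5)³/216) = 22*(-18 - 1/216*2³) = 22*(-18 - 1/216*8) = 22*(-18 - 1/27) = 22*(-487/27) = -10714/27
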